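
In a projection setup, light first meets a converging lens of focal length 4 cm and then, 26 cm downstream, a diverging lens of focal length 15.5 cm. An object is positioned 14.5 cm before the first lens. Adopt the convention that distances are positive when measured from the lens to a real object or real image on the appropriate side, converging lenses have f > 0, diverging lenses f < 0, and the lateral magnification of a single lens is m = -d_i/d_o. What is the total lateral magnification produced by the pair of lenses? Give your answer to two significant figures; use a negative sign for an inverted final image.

Lens 1: 1/d_i1 = 1/f_1 - 1/d_o1 = 1/4 - 1/14.5 = 0.18103 cm^-1, so d_i1 = 5.524 cm.
m_1 = -(5.524)/14.5 = -0.3810.
The intermediate image is 5.524 cm to the right of lens 1, so d_o2 = L - d_i1 = 26 - 5.524 = 20.476 cm.
Lens 2: 1/d_i2 = 1/f_2 - 1/d_o2 = 1/(-15.5) - 1/(20.476) = -0.11335 cm^-1, so d_i2 = -8.822 cm.
m_2 = -(-8.822)/(20.476) = 0.4308.
Overall magnification: m = m_1 m_2 = -0.1641.

-0.16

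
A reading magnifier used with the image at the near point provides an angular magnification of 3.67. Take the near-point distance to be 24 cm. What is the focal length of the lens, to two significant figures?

For the image at the near point, M = 1 + D/f.
f = D/(M - 1) = 24/(3.67 - 1) = 8.989 cm.

9.0 cm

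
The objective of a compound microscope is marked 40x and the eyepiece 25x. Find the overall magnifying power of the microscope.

The overall magnification of a compound microscope is the product of the objective and eyepiece magnifications:
M = M_obj x M_eye = 40 x 25 = 1000.

1000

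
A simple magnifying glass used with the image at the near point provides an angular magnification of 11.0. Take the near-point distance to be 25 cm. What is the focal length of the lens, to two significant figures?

2.5 cm

For the image at the near point, M = 1 + D/f.
f = D/(M - 1) = 25/(11.0 - 1) = 2.500 cm.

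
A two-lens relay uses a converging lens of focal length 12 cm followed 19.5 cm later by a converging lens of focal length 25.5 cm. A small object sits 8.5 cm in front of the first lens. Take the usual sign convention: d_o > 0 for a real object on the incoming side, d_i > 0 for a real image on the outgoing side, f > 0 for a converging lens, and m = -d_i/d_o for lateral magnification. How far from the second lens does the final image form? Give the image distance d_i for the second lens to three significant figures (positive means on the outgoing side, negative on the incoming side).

Lens 1: 1/d_i1 = 1/f_1 - 1/d_o1 = 1/12 - 1/8.5 = -0.03431 cm^-1, so d_i1 = -29.143 cm.
With d_i1 < 0 the first image is virtual and lies on the object side; the object distance for lens 2 is d_o2 = 19.5 - (-29.143) = 48.643 cm.
Lens 2: 1/d_i2 = 1/f_2 - 1/d_o2 = 1/25.5 - 1/(48.643) = 0.01866 cm^-1, so d_i2 = 53.597 cm.

53.6 cm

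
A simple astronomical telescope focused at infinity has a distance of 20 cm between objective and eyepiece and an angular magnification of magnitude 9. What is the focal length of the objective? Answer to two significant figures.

18 cm

In normal adjustment the tube length equals f_obj + f_eye and |M| = f_obj/f_eye.
So f_obj = 9 f_eye and 9 f_eye + f_eye = 20 cm, giving f_eye = 20/10 = 2.000 cm and f_obj = 18.000 cm.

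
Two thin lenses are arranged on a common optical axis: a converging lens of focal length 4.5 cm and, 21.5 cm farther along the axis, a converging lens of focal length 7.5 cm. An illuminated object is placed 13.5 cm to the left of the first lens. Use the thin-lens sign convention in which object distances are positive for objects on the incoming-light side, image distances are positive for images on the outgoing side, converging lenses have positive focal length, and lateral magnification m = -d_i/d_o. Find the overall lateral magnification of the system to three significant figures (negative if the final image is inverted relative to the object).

First lens: d_i1 = 1/(1/4.5 - 1/13.5) = 6.750 cm.
m_1 = -(6.750)/13.5 = -0.5000.
The intermediate image is 6.750 cm to the right of lens 1, so d_o2 = L - d_i1 = 21.5 - 6.750 = 14.750 cm.
Second lens: d_i2 = 1/(1/7.5 - 1/(14.750)) = 15.259 cm.
m_2 = -(15.259)/(14.750) = -1.0345.
Total m = m_1 x m_2 = (-0.5000)(-1.0345) = 0.5172.

0.517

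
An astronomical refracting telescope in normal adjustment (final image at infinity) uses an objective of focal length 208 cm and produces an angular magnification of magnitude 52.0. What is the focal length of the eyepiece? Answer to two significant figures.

|M| = f_obj/f_eye, so f_eye = f_obj/|M| = 208/52.0 = 4.000 cm.

4.0 cm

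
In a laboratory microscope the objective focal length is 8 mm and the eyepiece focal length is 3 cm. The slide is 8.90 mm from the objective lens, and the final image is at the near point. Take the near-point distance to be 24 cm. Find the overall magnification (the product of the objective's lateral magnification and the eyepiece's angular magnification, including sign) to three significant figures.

Convert to cm: f_obj = 8 mm = 0.8 cm; d_o = 8.90 mm = 0.89 cm.
Objective: 1/d_i = 1/f_obj - 1/d_o = 1/0.8 - 1/0.89 = 0.12640 cm^-1, so d_i = 7.911 cm.
m_obj = -d_i/d_o = -7.911/0.89 = -8.889.
Eyepiece angular magnification (image at near point): M_eye = 1 + D/f_e = 1 + 24/3 = 9.000.
Overall M = m_obj x M_eye = (-8.889)(9.000) = -80.00.

-80.0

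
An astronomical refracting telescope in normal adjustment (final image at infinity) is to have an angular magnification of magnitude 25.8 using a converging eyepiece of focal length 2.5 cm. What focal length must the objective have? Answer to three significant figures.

64.5 cm

|M| = f_obj/|f_eye|, so f_obj = |M| x |f_eye| = 25.8 x 2.5 = 64.500 cm.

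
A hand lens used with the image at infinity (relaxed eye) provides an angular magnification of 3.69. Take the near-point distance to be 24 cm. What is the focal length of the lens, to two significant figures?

6.5 cm

For the image at infinity, M = D/f.
f = D/M = 24/3.69 = 6.504 cm.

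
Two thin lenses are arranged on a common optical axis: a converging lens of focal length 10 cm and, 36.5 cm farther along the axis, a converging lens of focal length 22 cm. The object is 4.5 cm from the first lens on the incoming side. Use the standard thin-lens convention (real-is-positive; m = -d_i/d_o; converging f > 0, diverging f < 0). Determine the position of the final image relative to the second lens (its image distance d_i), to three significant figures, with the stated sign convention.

Lens 1: 1/d_i1 = 1/f_1 - 1/d_o1 = 1/10 - 1/4.5 = -0.12222 cm^-1, so d_i1 = -8.182 cm.
The intermediate image is virtual, 8.182 cm to the left of lens 1, so d_o2 = L - d_i1 = 36.5 - (-8.182) = 44.682 cm.
Lens 2: 1/d_i2 = 1/f_2 - 1/d_o2 = 1/22 - 1/(44.682) = 0.02307 cm^-1, so d_i2 = 43.339 cm.

43.3 cm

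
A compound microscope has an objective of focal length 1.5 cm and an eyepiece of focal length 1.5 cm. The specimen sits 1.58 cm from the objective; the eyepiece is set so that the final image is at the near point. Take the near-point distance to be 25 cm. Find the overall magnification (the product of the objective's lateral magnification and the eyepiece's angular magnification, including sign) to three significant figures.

-331

Objective: 1/d_i = 1/f_obj - 1/d_o = 1/1.5 - 1/1.58 = 0.03376 cm^-1, so d_i = 29.625 cm.
m_obj = -d_i/d_o = -29.625/1.58 = -18.750.
Eyepiece angular magnification (image at near point): M_eye = 1 + D/f_e = 1 + 25/1.5 = 17.667.
Overall M = m_obj x M_eye = (-18.750)(17.667) = -331.25.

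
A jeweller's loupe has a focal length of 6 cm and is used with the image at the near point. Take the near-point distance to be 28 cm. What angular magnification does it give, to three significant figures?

M = 1 + D/f = 1 + 28/6 = 5.667.

5.67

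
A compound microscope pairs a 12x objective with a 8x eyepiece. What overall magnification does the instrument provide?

The overall magnification of a compound microscope is the product of the objective and eyepiece magnifications:
M = M_obj x M_eye = 12 x 8 = 96.

96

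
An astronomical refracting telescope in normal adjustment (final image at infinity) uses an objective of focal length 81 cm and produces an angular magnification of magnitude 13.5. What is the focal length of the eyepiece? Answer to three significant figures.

6.00 cm

|M| = f_obj/f_eye, so f_eye = f_obj/|M| = 81/13.5 = 6.000 cm.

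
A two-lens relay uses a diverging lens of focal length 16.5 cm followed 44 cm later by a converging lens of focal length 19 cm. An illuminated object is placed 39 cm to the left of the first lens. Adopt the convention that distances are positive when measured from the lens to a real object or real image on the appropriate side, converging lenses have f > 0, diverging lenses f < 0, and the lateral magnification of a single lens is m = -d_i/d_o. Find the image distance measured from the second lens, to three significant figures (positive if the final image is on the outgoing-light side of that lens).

28.9 cm

Lens 1: 1/d_i1 = 1/f_1 - 1/d_o1 = 1/(-16.5) - 1/39 = -0.08625 cm^-1, so d_i1 = -11.595 cm.
With d_i1 < 0 the first image is virtual and lies on the object side; the object distance for lens 2 is d_o2 = 44 - (-11.595) = 55.595 cm.
Lens 2: 1/d_i2 = 1/f_2 - 1/d_o2 = 1/19 - 1/(55.595) = 0.03464 cm^-1, so d_i2 = 28.865 cm.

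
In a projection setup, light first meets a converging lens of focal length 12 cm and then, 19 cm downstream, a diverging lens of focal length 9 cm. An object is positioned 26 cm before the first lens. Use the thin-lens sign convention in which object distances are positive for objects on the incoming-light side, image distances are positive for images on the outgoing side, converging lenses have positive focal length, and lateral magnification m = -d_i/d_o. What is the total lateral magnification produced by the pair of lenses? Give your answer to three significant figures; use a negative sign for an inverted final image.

-1.35

Applying the thin-lens equation to the first lens, 1/12 = 1/26 + 1/d_i1, which gives d_i1 = 22.286 cm.
Its lateral magnification is m_1 = -d_i1/d_o1 = -(22.286)/26 = -0.8571.
Since 22.286 cm > 19 cm, the first image lies past the second lens and serves as a virtual object: d_o2 = L - d_i1 = -3.286 cm.
Applying the thin-lens equation again with f_2 = -9 cm and d_o2 = -3.286 cm gives d_i2 = 5.175 cm.
m_2 = -(5.175)/(-3.286) = 1.5750.
The system's lateral magnification is m_1 m_2 = (-0.8571)(1.5750) = -1.3500.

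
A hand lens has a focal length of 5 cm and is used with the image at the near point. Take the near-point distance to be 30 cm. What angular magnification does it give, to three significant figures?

7.00

M = 1 + D/f = 1 + 30/5 = 7.000.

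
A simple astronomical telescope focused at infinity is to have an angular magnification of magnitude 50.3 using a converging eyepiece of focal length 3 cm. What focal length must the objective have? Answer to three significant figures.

|M| = f_obj/|f_eye|, so f_obj = |M| x |f_eye| = 50.3 x 3 = 150.900 cm.

151 cm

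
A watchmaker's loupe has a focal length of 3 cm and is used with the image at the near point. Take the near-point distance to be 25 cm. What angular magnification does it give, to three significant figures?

9.33

M = 1 + D/f = 1 + 25/3 = 9.333.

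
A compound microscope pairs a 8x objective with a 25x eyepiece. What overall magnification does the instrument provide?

200

The overall magnification of a compound microscope is the product of the objective and eyepiece magnifications:
M = M_obj x M_eye = 8 x 25 = 200.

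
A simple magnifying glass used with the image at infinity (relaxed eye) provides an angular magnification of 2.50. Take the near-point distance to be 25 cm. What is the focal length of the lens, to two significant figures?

10 cm

For the image at infinity, M = D/f.
f = D/M = 25/2.5 = 10.000 cm.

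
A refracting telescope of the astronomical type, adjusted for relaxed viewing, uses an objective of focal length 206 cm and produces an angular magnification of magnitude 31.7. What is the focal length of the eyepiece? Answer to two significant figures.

6.5 cm

|M| = f_obj/f_eye, so f_eye = f_obj/|M| = 206/31.7 = 6.498 cm.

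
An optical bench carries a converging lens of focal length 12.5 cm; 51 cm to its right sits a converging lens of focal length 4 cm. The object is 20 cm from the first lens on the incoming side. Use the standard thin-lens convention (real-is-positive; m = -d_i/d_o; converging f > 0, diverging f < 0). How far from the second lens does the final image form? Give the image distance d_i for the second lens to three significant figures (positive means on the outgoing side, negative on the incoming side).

Applying the thin-lens equation to the first lens, 1/12.5 = 1/20 + 1/d_i1, which gives d_i1 = 33.333 cm.
The intermediate image is 33.333 cm to the right of lens 1, so d_o2 = L - d_i1 = 51 - 33.333 = 17.667 cm.
Applying the thin-lens equation again with f_2 = 4 cm and d_o2 = 17.667 cm gives d_i2 = 5.171 cm.

5.17 cm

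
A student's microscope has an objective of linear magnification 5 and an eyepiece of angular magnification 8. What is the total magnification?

40

The overall magnification of a compound microscope is the product of the objective and eyepiece magnifications:
M = M_obj x M_eye = 5 x 8 = 40.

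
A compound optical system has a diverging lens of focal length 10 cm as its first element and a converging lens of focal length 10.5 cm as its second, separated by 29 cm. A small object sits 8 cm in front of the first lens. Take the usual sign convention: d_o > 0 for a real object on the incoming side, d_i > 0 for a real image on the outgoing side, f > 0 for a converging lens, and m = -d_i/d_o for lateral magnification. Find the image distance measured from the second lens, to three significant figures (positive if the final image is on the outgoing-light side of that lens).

Applying the thin-lens equation to the first lens, 1/(-10) = 1/8 + 1/d_i1, which gives d_i1 = -4.444 cm.
With d_i1 < 0 the first image is virtual and lies on the object side; the object distance for lens 2 is d_o2 = 29 - (-4.444) = 33.444 cm.
Applying the thin-lens equation again with f_2 = 10.5 cm and d_o2 = 33.444 cm gives d_i2 = 15.305 cm.

15.3 cm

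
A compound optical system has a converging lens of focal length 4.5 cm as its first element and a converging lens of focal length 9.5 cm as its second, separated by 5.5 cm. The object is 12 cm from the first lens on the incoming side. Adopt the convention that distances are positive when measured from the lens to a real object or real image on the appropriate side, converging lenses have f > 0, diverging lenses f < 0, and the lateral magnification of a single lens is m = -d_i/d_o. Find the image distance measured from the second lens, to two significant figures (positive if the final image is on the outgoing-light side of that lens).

1.4 cm

Lens 1: 1/d_i1 = 1/f_1 - 1/d_o1 = 1/4.5 - 1/12 = 0.13889 cm^-1, so d_i1 = 7.200 cm.
Since 7.200 cm > 5.5 cm, the first image lies past the second lens and serves as a virtual object: d_o2 = L - d_i1 = -1.700 cm.
Lens 2: 1/d_i2 = 1/f_2 - 1/d_o2 = 1/9.5 - 1/(-1.700) = 0.69350 cm^-1, so d_i2 = 1.442 cm.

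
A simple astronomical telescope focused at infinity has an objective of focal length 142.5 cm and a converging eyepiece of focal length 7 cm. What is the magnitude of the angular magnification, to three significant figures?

20.4

|M| = f_obj/|f_eye| = 142.5/7 = 20.357.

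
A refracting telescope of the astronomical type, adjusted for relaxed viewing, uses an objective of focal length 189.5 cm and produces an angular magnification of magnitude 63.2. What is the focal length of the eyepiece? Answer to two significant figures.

3.0 cm

|M| = f_obj/f_eye, so f_eye = f_obj/|M| = 189.5/63.2 = 2.998 cm.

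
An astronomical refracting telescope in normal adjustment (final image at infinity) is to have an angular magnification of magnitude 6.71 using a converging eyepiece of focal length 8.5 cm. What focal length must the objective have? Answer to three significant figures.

57.0 cm

|M| = f_obj/|f_eye|, so f_obj = |M| x |f_eye| = 6.71 x 8.5 = 57.035 cm.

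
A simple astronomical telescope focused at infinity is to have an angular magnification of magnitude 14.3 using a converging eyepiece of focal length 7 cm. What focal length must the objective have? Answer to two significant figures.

|M| = f_obj/|f_eye|, so f_obj = |M| x |f_eye| = 14.3 x 7 = 100.100 cm.

100 cm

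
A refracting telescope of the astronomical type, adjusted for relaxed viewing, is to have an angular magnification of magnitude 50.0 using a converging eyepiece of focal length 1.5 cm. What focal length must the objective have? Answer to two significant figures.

75 cm

|M| = f_obj/|f_eye|, so f_obj = |M| x |f_eye| = 50.0 x 1.5 = 75.000 cm.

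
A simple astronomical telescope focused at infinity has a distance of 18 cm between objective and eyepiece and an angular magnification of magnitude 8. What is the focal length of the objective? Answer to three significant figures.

In normal adjustment the tube length equals f_obj + f_eye and |M| = f_obj/f_eye.
So f_obj = 8 f_eye and 8 f_eye + f_eye = 18 cm, giving f_eye = 18/9 = 2.000 cm and f_obj = 16.000 cm.

16.0 cm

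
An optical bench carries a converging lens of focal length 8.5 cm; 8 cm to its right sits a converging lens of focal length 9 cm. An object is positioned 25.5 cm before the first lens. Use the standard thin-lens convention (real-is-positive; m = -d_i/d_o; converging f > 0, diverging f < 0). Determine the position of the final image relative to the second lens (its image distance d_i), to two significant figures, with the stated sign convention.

Applying the thin-lens equation to the first lens, 1/8.5 = 1/25.5 + 1/d_i1, which gives d_i1 = 12.750 cm.
Since 12.750 cm > 8 cm, the first image lies past the second lens and serves as a virtual object: d_o2 = L - d_i1 = -4.750 cm.
Applying the thin-lens equation again with f_2 = 9 cm and d_o2 = -4.750 cm gives d_i2 = 3.109 cm.

3.1 cm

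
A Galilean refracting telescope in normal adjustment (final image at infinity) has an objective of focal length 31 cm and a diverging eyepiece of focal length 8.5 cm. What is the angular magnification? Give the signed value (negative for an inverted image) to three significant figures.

3.65

M = -f_obj/f_eye = -31/(-8.5) = 3.647.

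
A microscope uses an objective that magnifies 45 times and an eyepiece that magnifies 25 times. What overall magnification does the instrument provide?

1125

The overall magnification of a compound microscope is the product of the objective and eyepiece magnifications:
M = M_obj x M_eye = 45 x 25 = 1125.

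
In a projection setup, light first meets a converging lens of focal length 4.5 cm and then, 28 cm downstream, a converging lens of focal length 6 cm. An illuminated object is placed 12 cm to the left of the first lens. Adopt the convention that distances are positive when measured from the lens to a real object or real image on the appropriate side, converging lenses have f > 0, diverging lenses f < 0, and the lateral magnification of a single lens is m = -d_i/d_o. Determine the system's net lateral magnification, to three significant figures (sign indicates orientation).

Applying the thin-lens equation to the first lens, 1/4.5 = 1/12 + 1/d_i1, which gives d_i1 = 7.200 cm.
Its lateral magnification is m_1 = -d_i1/d_o1 = -(7.200)/12 = -0.6000.
Object distance for lens 2: d_o2 = 28 - 7.200 = 20.800 cm.
Applying the thin-lens equation again with f_2 = 6 cm and d_o2 = 20.800 cm gives d_i2 = 8.432 cm.
m_2 = -(8.432)/(20.800) = -0.4054.
Total m = m_1 x m_2 = (-0.6000)(-0.4054) = 0.2432.

0.243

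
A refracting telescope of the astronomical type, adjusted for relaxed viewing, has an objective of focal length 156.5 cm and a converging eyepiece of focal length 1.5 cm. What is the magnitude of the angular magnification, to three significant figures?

104

|M| = f_obj/|f_eye| = 156.5/1.5 = 104.333.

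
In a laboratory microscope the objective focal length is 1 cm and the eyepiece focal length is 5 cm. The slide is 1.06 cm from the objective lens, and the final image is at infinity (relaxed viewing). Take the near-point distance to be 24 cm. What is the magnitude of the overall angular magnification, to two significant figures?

Objective: 1/d_i = 1/f_obj - 1/d_o = 1/1 - 1/1.06 = 0.05660 cm^-1, so d_i = 17.667 cm.
m_obj = -d_i/d_o = -17.667/1.06 = -16.667.
Eyepiece angular magnification (image at infinity): M_eye = D/f_e = 24/5 = 4.800.
Overall M = m_obj x M_eye = (-16.667)(4.800) = -80.00.
|M| = 80.00.

80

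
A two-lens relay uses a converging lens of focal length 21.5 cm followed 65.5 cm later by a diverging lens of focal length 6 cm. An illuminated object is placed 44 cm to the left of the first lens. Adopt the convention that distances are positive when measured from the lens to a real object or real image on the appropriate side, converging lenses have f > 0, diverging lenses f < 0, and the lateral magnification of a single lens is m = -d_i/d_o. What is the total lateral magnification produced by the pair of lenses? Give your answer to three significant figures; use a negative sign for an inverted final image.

-0.195

Lens 1: 1/d_i1 = 1/f_1 - 1/d_o1 = 1/21.5 - 1/44 = 0.02378 cm^-1, so d_i1 = 42.044 cm.
m_1 = -(42.044)/44 = -0.9556.
That image sits 23.456 cm in front of the second lens, so d_o2 = 23.456 cm.
Lens 2: 1/d_i2 = 1/f_2 - 1/d_o2 = 1/(-6) - 1/(23.456) = -0.20930 cm^-1, so d_i2 = -4.778 cm.
m_2 = -(-4.778)/(23.456) = 0.2037.
Overall magnification: m = m_1 m_2 = -0.1946.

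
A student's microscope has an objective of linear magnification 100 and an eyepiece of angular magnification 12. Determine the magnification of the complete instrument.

The overall magnification of a compound microscope is the product of the objective and eyepiece magnifications:
M = M_obj x M_eye = 100 x 12 = 1200.

1200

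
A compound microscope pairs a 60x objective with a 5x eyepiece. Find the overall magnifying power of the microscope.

300

The overall magnification of a compound microscope is the product of the objective and eyepiece magnifications:
M = M_obj x M_eye = 60 x 5 = 300.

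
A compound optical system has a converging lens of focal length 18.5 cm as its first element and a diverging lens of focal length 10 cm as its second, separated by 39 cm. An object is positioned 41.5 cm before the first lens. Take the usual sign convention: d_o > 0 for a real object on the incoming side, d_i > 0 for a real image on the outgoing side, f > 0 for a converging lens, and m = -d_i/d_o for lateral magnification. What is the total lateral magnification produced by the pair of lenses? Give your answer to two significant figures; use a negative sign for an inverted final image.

Lens 1: 1/d_i1 = 1/f_1 - 1/d_o1 = 1/18.5 - 1/41.5 = 0.02996 cm^-1, so d_i1 = 33.380 cm.
m_1 = -(33.380)/41.5 = -0.8043.
The intermediate image is 33.380 cm to the right of lens 1, so d_o2 = L - d_i1 = 39 - 33.380 = 5.620 cm.
Lens 2: 1/d_i2 = 1/f_2 - 1/d_o2 = 1/(-10) - 1/(5.620) = -0.27795 cm^-1, so d_i2 = -3.598 cm.
m_2 = -(-3.598)/(5.620) = 0.6402.
Total m = m_1 x m_2 = (-0.8043)(0.6402) = -0.5150.

-0.51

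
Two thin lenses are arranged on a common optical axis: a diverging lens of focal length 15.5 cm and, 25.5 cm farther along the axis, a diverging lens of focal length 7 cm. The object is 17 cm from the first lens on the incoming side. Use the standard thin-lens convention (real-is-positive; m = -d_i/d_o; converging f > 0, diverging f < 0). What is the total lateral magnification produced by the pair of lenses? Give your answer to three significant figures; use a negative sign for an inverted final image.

0.0822

First lens: d_i1 = 1/(1/(-15.5) - 1/17) = -8.108 cm.
m_1 = -(-8.108)/17 = 0.4769.
The intermediate image is virtual, 8.108 cm to the left of lens 1, so d_o2 = L - d_i1 = 25.5 - (-8.108) = 33.608 cm.
Second lens: d_i2 = 1/(1/(-7) - 1/(33.608)) = -5.793 cm.
m_2 = -(-5.793)/(33.608) = 0.1724.
Overall magnification: m = m_1 m_2 = 0.0822.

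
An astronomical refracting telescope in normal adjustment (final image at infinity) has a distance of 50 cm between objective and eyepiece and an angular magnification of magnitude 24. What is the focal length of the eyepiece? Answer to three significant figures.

In normal adjustment the tube length equals f_obj + f_eye and |M| = f_obj/f_eye.
So f_obj = 24 f_eye and 24 f_eye + f_eye = 50 cm, giving f_eye = 50/25 = 2.000 cm and f_obj = 48.000 cm.

2.00 cm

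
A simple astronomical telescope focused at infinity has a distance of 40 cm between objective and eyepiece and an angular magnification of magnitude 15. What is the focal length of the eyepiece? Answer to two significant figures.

2.5 cm

In normal adjustment the tube length equals f_obj + f_eye and |M| = f_obj/f_eye.
So f_obj = 15 f_eye and 15 f_eye + f_eye = 40 cm, giving f_eye = 40/16 = 2.500 cm and f_obj = 37.500 cm.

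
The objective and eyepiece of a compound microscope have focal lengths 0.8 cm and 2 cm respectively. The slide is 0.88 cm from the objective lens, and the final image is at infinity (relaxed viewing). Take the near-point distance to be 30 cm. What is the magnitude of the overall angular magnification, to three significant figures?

150

Objective: 1/d_i = 1/f_obj - 1/d_o = 1/0.8 - 1/0.88 = 0.11364 cm^-1, so d_i = 8.800 cm.
m_obj = -d_i/d_o = -8.800/0.88 = -10.000.
Eyepiece angular magnification (image at infinity): M_eye = D/f_e = 30/2 = 15.000.
Overall M = m_obj x M_eye = (-10.000)(15.000) = -150.00.
|M| = 150.00.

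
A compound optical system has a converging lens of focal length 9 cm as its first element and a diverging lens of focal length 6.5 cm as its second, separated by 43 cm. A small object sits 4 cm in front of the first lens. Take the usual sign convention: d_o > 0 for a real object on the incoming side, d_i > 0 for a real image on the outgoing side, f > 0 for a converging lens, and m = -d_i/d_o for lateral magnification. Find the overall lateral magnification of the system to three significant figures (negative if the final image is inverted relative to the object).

First lens: d_i1 = 1/(1/9 - 1/4) = -7.200 cm.
m_1 = -(-7.200)/4 = 1.8000.
The intermediate image is virtual, 7.200 cm to the left of lens 1, so d_o2 = L - d_i1 = 43 - (-7.200) = 50.200 cm.
Second lens: d_i2 = 1/(1/(-6.5) - 1/(50.200)) = -5.755 cm.
m_2 = -(-5.755)/(50.200) = 0.1146.
The system's lateral magnification is m_1 m_2 = (1.8000)(0.1146) = 0.2063.

0.206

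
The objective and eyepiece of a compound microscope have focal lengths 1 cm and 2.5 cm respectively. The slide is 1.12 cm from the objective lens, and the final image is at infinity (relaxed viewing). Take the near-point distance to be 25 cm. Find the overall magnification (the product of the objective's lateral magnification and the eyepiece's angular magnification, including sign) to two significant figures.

-83

Objective: 1/d_i = 1/f_obj - 1/d_o = 1/1 - 1/1.12 = 0.10714 cm^-1, so d_i = 9.333 cm.
m_obj = -d_i/d_o = -9.333/1.12 = -8.333.
Eyepiece angular magnification (image at infinity): M_eye = D/f_e = 25/2.5 = 10.000.
Overall M = m_obj x M_eye = (-8.333)(10.000) = -83.33.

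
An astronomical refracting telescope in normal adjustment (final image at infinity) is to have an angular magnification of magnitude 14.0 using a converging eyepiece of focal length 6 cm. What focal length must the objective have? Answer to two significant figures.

|M| = f_obj/|f_eye|, so f_obj = |M| x |f_eye| = 14.0 x 6 = 84.000 cm.

84 cm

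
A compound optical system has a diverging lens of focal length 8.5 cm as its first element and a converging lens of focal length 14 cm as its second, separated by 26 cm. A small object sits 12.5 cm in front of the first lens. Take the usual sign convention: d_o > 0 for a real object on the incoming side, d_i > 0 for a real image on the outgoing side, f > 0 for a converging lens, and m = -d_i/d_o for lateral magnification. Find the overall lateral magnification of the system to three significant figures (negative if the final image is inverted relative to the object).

-0.332

Lens 1: 1/d_i1 = 1/f_1 - 1/d_o1 = 1/(-8.5) - 1/12.5 = -0.19765 cm^-1, so d_i1 = -5.060 cm.
m_1 = -(-5.060)/12.5 = 0.4048.
With d_i1 < 0 the first image is virtual and lies on the object side; the object distance for lens 2 is d_o2 = 26 - (-5.060) = 31.060 cm.
Lens 2: 1/d_i2 = 1/f_2 - 1/d_o2 = 1/14 - 1/(31.060) = 0.03923 cm^-1, so d_i2 = 25.489 cm.
m_2 = -(25.489)/(31.060) = -0.8207.
The system's lateral magnification is m_1 m_2 = (0.4048)(-0.8207) = -0.3322.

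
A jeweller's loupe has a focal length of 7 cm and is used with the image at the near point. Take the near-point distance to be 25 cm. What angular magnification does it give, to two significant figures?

M = 1 + D/f = 1 + 25/7 = 4.571.

4.6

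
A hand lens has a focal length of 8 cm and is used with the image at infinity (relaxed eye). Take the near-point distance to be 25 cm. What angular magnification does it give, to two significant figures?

3.1

M = D/f = 25/8 = 3.125.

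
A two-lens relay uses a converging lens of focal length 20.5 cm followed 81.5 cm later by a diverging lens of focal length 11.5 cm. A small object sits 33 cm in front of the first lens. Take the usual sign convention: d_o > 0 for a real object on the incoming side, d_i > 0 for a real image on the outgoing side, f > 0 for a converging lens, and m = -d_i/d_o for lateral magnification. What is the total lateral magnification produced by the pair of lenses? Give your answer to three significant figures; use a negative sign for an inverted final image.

Applying the thin-lens equation to the first lens, 1/20.5 = 1/33 + 1/d_i1, which gives d_i1 = 54.120 cm.
Its lateral magnification is m_1 = -d_i1/d_o1 = -(54.120)/33 = -1.6400.
The intermediate image is 54.120 cm to the right of lens 1, so d_o2 = L - d_i1 = 81.5 - 54.120 = 27.380 cm.
Applying the thin-lens equation again with f_2 = -11.5 cm and d_o2 = 27.380 cm gives d_i2 = -8.099 cm.
m_2 = -(-8.099)/(27.380) = 0.2958.
The system's lateral magnification is m_1 m_2 = (-1.6400)(0.2958) = -0.4851.

-0.485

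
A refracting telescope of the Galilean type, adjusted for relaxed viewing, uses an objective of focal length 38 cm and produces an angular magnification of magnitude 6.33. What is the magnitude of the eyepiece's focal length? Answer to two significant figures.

|M| = f_obj/|f_eye|, so |f_eye| = f_obj/|M| = 38/6.33 = 6.003 cm.
(The eyepiece is diverging, so its signed focal length is -6.003 cm.)

6.0 cm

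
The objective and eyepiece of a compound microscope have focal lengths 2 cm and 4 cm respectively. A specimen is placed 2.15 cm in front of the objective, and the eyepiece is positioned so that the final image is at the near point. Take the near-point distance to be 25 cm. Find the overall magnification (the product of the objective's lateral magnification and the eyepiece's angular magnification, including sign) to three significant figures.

-96.7

Objective: 1/d_i = 1/f_obj - 1/d_o = 1/2 - 1/2.15 = 0.03488 cm^-1, so d_i = 28.667 cm.
m_obj = -d_i/d_o = -28.667/2.15 = -13.333.
Eyepiece angular magnification (image at near point): M_eye = 1 + D/f_e = 1 + 25/4 = 7.250.
Overall M = m_obj x M_eye = (-13.333)(7.250) = -96.67.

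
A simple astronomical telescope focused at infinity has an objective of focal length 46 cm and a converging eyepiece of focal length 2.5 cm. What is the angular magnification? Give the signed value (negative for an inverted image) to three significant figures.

M = -f_obj/f_eye = -46/(2.5) = -18.400.

-18.4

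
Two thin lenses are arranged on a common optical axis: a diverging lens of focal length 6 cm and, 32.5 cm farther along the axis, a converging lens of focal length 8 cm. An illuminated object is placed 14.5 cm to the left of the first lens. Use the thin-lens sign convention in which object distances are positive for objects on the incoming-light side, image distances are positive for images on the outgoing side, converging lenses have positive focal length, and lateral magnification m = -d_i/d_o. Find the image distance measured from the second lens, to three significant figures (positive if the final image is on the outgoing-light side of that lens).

10.2 cm

Lens 1: 1/d_i1 = 1/f_1 - 1/d_o1 = 1/(-6) - 1/14.5 = -0.23563 cm^-1, so d_i1 = -4.244 cm.
The intermediate image is virtual, 4.244 cm to the left of lens 1, so d_o2 = L - d_i1 = 32.5 - (-4.244) = 36.744 cm.
Lens 2: 1/d_i2 = 1/f_2 - 1/d_o2 = 1/8 - 1/(36.744) = 0.09778 cm^-1, so d_i2 = 10.227 cm.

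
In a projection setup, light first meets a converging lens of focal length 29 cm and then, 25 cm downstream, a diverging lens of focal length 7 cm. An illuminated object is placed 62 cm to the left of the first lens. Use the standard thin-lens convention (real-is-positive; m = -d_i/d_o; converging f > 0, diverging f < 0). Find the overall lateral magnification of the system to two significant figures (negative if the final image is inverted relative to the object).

Applying the thin-lens equation to the first lens, 1/29 = 1/62 + 1/d_i1, which gives d_i1 = 54.485 cm.
Its lateral magnification is m_1 = -d_i1/d_o1 = -(54.485)/62 = -0.8788.
Since 54.485 cm > 25 cm, the first image lies past the second lens and serves as a virtual object: d_o2 = L - d_i1 = -29.485 cm.
Applying the thin-lens equation again with f_2 = -7 cm and d_o2 = -29.485 cm gives d_i2 = -9.179 cm.
m_2 = -(-9.179)/(-29.485) = -0.3113.
Overall magnification: m = m_1 m_2 = 0.2736.

0.27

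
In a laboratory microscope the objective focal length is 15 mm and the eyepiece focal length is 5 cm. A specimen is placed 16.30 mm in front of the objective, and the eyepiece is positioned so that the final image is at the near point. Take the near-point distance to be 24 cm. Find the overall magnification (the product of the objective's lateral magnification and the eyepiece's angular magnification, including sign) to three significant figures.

Convert to cm: f_obj = 15 mm = 1.5 cm; d_o = 16.30 mm = 1.63 cm.
Objective: 1/d_i = 1/f_obj - 1/d_o = 1/1.5 - 1/1.63 = 0.05317 cm^-1, so d_i = 18.808 cm.
m_obj = -d_i/d_o = -18.808/1.63 = -11.538.
Eyepiece angular magnification (image at near point): M_eye = 1 + D/f_e = 1 + 24/5 = 5.800.
Overall M = m_obj x M_eye = (-11.538)(5.800) = -66.92.

-66.9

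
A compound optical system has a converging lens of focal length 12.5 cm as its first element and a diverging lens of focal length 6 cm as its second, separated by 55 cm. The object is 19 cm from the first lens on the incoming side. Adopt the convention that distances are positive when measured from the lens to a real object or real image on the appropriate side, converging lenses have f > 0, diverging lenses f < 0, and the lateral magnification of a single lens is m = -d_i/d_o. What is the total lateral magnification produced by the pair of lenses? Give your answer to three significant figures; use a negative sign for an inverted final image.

-0.472

Lens 1: 1/d_i1 = 1/f_1 - 1/d_o1 = 1/12.5 - 1/19 = 0.02737 cm^-1, so d_i1 = 36.538 cm.
m_1 = -(36.538)/19 = -1.9231.
The intermediate image is 36.538 cm to the right of lens 1, so d_o2 = L - d_i1 = 55 - 36.538 = 18.462 cm.
Lens 2: 1/d_i2 = 1/f_2 - 1/d_o2 = 1/(-6) - 1/(18.462) = -0.22083 cm^-1, so d_i2 = -4.528 cm.
m_2 = -(-4.528)/(18.462) = 0.2453.
The system's lateral magnification is m_1 m_2 = (-1.9231)(0.2453) = -0.4717.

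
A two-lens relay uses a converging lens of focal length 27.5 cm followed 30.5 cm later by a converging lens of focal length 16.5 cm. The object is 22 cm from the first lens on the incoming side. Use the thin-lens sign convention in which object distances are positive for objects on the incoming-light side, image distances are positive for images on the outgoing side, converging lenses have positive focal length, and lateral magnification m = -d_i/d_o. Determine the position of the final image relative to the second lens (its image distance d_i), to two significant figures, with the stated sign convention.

19 cm

Lens 1: 1/d_i1 = 1/f_1 - 1/d_o1 = 1/27.5 - 1/22 = -0.00909 cm^-1, so d_i1 = -110.000 cm.
The intermediate image is virtual, 110.000 cm to the left of lens 1, so d_o2 = L - d_i1 = 30.5 - (-110.000) = 140.500 cm.
Lens 2: 1/d_i2 = 1/f_2 - 1/d_o2 = 1/16.5 - 1/(140.500) = 0.05349 cm^-1, so d_i2 = 18.696 cm.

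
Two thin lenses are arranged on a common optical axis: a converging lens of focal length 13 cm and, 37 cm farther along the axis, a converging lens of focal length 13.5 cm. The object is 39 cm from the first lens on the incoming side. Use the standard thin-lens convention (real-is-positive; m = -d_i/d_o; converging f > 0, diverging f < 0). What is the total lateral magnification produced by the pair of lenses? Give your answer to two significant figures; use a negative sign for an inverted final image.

1.7

Applying the thin-lens equation to the first lens, 1/13 = 1/39 + 1/d_i1, which gives d_i1 = 19.500 cm.
Its lateral magnification is m_1 = -d_i1/d_o1 = -(19.500)/39 = -0.5000.
Object distance for lens 2: d_o2 = 37 - 19.500 = 17.500 cm.
Applying the thin-lens equation again with f_2 = 13.5 cm and d_o2 = 17.500 cm gives d_i2 = 59.062 cm.
m_2 = -(59.062)/(17.500) = -3.3750.
Overall magnification: m = m_1 m_2 = 1.6875.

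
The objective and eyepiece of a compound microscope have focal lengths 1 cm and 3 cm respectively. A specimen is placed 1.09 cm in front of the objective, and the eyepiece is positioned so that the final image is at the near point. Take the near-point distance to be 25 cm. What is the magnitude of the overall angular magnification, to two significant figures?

Objective: 1/d_i = 1/f_obj - 1/d_o = 1/1 - 1/1.09 = 0.08257 cm^-1, so d_i = 12.111 cm.
m_obj = -d_i/d_o = -12.111/1.09 = -11.111.
Eyepiece angular magnification (image at near point): M_eye = 1 + D/f_e = 1 + 25/3 = 9.333.
Overall M = m_obj x M_eye = (-11.111)(9.333) = -103.70.
|M| = 103.70.

100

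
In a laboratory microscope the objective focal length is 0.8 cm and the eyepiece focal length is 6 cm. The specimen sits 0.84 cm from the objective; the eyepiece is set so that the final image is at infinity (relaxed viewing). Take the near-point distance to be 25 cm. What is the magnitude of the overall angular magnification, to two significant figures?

Objective: 1/d_i = 1/f_obj - 1/d_o = 1/0.8 - 1/0.84 = 0.05952 cm^-1, so d_i = 16.800 cm.
m_obj = -d_i/d_o = -16.800/0.84 = -20.000.
Eyepiece angular magnification (image at infinity): M_eye = D/f_e = 25/6 = 4.167.
Overall M = m_obj x M_eye = (-20.000)(4.167) = -83.33.
|M| = 83.33.

83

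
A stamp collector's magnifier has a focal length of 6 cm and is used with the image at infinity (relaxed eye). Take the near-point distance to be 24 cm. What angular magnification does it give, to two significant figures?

M = D/f = 24/6 = 4.000.

4.0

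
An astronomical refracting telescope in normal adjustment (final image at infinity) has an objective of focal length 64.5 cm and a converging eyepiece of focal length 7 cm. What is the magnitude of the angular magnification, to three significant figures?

9.21

|M| = f_obj/|f_eye| = 64.5/7 = 9.214.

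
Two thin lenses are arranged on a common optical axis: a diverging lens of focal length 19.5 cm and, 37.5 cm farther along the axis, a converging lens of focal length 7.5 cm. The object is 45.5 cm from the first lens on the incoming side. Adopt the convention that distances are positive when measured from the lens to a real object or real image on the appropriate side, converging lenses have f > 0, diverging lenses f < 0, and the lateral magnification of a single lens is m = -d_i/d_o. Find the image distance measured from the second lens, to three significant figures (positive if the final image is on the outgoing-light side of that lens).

Applying the thin-lens equation to the first lens, 1/(-19.5) = 1/45.5 + 1/d_i1, which gives d_i1 = -13.650 cm.
With d_i1 < 0 the first image is virtual and lies on the object side; the object distance for lens 2 is d_o2 = 37.5 - (-13.650) = 51.150 cm.
Applying the thin-lens equation again with f_2 = 7.5 cm and d_o2 = 51.150 cm gives d_i2 = 8.789 cm.

8.79 cm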